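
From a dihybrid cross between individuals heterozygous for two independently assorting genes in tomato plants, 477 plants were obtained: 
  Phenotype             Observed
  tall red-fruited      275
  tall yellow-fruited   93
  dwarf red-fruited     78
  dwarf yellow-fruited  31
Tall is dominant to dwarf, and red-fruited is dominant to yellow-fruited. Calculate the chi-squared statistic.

A dihybrid F₂ with independent assortment and complete dominance at both loci gives a 9:3:3:1 phenotypic ratio.
Total ratio parts = 16. Expected numbers out of 477:
  tall red-fruited: 477 × 9/16 = 268.3125
  tall yellow-fruited: 477 × 3/16 = 89.4375
  dwarf red-fruited: 477 × 3/16 = 89.4375
  dwarf yellow-fruited: 477 × 1/16 = 29.8125
χ² = Σ (O − E)² / E
  tall red-fruited: (275 − 268.3125)² / 268.3125 = 0.1667
  tall yellow-fruited: (93 − 89.4375)² / 89.4375 = 0.1419
  dwarf red-fruited: (78 − 89.4375)² / 89.4375 = 1.4627
  dwarf yellow-fruited: (31 − 29.8125)² / 29.8125 = 0.0473
χ² = 0.1667 + 0.1419 + 1.4627 + 0.0473 = 1.8186 ≈ 1.819

1.819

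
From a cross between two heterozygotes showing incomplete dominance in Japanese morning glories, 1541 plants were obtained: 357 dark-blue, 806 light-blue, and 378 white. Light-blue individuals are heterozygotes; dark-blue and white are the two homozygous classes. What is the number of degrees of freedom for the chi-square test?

With incomplete dominance, a heterozygote × heterozygote cross gives a 1:2:1 phenotypic ratio.
A goodness-of-fit test with 3 phenotype classes has df = 3 − 1 = 2.

2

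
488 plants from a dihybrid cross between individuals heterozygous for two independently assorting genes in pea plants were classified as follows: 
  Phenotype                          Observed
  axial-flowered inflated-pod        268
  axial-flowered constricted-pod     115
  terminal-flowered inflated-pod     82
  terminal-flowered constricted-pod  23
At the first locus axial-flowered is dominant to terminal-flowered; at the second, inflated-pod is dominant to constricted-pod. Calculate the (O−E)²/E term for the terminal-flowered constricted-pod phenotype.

A dihybrid F₂ with independent assortment and complete dominance at both loci gives a 9:3:3:1 phenotypic ratio.
Expected counts for N = 488 under a 9:3:3:1 ratio (total parts = 16):
  axial-flowered inflated-pod: 488 × 9/16 = 274.5
  axial-flowered constricted-pod: 488 × 3/16 = 91.5
  terminal-flowered inflated-pod: 488 × 3/16 = 91.5
  terminal-flowered constricted-pod: 488 × 1/16 = 30.5
Contribution of terminal-flowered constricted-pod: (23 − 30.5)² / 30.5 = 1.8443

1.844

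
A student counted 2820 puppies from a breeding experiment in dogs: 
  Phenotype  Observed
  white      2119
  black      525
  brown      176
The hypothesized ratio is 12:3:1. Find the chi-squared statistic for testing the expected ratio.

Under the 12:3:1 hypothesis (Σ ratio = 16, N = 2820):
  white: 2820 × 12/16 = 2115
  black: 2820 × 3/16 = 528.75
  brown: 2820 × 1/16 = 176.25
χ² = Σ (O − E)² / E
  white: (2119 − 2115)² / 2115 = 0.0076
  black: (525 − 528.75)² / 528.75 = 0.0266
  brown: (176 − 176.25)² / 176.25 = 0.0004
χ² = 0.0076 + 0.0266 + 0.0004 = 0.0346 ≈ 0.035

0.035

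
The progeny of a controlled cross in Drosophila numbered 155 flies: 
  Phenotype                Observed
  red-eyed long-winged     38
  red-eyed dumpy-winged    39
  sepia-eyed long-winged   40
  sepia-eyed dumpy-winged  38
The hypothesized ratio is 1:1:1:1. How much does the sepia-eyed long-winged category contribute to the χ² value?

0.040

The 1:1:1:1 ratio has 4 parts, so with N = 155 the expected counts are:
  red-eyed long-winged: 155 × 1/4 = 38.75
  red-eyed dumpy-winged: 155 × 1/4 = 38.75
  sepia-eyed long-winged: 155 × 1/4 = 38.75
  sepia-eyed dumpy-winged: 155 × 1/4 = 38.75
Contribution of sepia-eyed long-winged: (40 − 38.75)² / 38.75 = 0.0403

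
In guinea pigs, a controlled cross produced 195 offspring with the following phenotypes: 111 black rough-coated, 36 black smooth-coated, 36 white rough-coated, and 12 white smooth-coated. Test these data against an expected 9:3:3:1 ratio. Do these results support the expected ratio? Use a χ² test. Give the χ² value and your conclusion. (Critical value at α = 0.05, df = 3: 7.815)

0.036; consistent

The 9:3:3:1 ratio has 16 parts, so with N = 195 the expected counts are:
  black rough-coated: 195 × 9/16 = 109.6875
  black smooth-coated: 195 × 3/16 = 36.5625
  white rough-coated: 195 × 3/16 = 36.5625
  white smooth-coated: 195 × 1/16 = 12.1875
χ² = Σ (O − E)² / E
  black rough-coated: (111 − 109.6875)² / 109.6875 = 0.0157
  black smooth-coated: (36 − 36.5625)² / 36.5625 = 0.0087
  white rough-coated: (36 − 36.5625)² / 36.5625 = 0.0087
  white smooth-coated: (12 − 12.1875)² / 12.1875 = 0.0029
χ² = 0.0157 + 0.0087 + 0.0087 + 0.0029 = 0.036
Degrees of freedom = 4 − 1 = 3; critical value at α = 0.05 is 7.815.
Since 0.036 < 7.815, we fail to reject the null hypothesis — the data are consistent with the 9:3:3:1 ratio.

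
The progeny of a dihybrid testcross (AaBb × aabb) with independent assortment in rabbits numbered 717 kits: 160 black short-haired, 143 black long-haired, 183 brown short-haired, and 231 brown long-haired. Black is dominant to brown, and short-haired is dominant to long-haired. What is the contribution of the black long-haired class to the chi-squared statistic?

7.331

A dihybrid testcross with independent assortment gives a 1:1:1:1 ratio.
Under the 1:1:1:1 hypothesis (Σ ratio = 4, N = 717):
  black short-haired: 717 × 1/4 = 179.25
  black long-haired: 717 × 1/4 = 179.25
  brown short-haired: 717 × 1/4 = 179.25
  brown long-haired: 717 × 1/4 = 179.25
Contribution of black long-haired: (143 − 179.25)² / 179.25 = 7.3309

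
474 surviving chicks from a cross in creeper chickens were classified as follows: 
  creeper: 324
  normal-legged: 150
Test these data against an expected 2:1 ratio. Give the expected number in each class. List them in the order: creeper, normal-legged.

316, 158

The 2:1 ratio has 3 parts, so with N = 474 the expected counts are:
  creeper: 474 × 2/3 = 316
  normal-legged: 474 × 1/3 = 158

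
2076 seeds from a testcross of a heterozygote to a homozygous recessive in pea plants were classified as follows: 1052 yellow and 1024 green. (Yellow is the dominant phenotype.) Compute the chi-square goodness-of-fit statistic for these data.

0.378

A testcross of a heterozygote (Aa × aa) gives a 1:1 phenotypic ratio.
The 1:1 ratio has 2 parts, so with N = 2076 the expected counts are:
  yellow: 2076 × 1/2 = 1038
  green: 2076 × 1/2 = 1038
χ² = Σ (O − E)² / E
  yellow: (1052 − 1038)² / 1038 = 0.1888
  green: (1024 − 1038)² / 1038 = 0.1888
χ² = 0.1888 + 0.1888 = 0.3776 ≈ 0.378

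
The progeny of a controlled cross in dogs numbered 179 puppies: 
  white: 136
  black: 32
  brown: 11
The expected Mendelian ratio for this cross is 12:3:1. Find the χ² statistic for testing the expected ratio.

0.099

Expected counts for N = 179 under a 12:3:1 ratio (total parts = 16):
  white: 179 × 12/16 = 134.25
  black: 179 × 3/16 = 33.5625
  brown: 179 × 1/16 = 11.1875
χ² = Σ (O − E)² / E
  white: (136 − 134.25)² / 134.25 = 0.0228
  black: (32 − 33.5625)² / 33.5625 = 0.0727
  brown: (11 − 11.1875)² / 11.1875 = 0.0031
χ² = 0.0228 + 0.0727 + 0.0031 = 0.0986 ≈ 0.099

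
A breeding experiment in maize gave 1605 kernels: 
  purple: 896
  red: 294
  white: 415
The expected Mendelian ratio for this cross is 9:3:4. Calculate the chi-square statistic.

Expected counts for N = 1605 under a 9:3:4 ratio (total parts = 16):
  purple: 1605 × 9/16 = 902.8125
  red: 1605 × 3/16 = 300.9375
  white: 1605 × 4/16 = 401.25
χ² = Σ (O − E)² / E
  purple: (896 − 902.8125)² / 902.8125 = 0.0514
  red: (294 − 300.9375)² / 300.9375 = 0.1599
  white: (415 − 401.25)² / 401.25 = 0.4712
χ² = 0.0514 + 0.1599 + 0.4712 = 0.6825 ≈ 0.683

0.683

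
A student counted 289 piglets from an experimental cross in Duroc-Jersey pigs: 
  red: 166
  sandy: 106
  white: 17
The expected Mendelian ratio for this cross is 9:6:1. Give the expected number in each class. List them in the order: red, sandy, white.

Total ratio parts = 16. Expected numbers out of 289:
  red: 289 × 9/16 = 162.5625
  sandy: 289 × 6/16 = 108.375
  white: 289 × 1/16 = 18.0625

162.5625, 108.375, 18.0625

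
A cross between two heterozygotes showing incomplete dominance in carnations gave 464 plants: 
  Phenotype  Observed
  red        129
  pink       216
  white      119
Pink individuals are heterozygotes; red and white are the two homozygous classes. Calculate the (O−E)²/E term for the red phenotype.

With incomplete dominance, a heterozygote × heterozygote cross gives a 1:2:1 phenotypic ratio.
The 1:2:1 ratio has 4 parts, so with N = 464 the expected counts are:
  red: 464 × 1/4 = 116
  pink: 464 × 2/4 = 232
  white: 464 × 1/4 = 116
Contribution of red: (129 − 116)² / 116 = 1.4569

1.457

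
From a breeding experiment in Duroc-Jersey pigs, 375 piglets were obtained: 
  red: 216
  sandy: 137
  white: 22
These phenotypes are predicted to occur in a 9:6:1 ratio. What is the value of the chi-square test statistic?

0.303

The 9:6:1 ratio has 16 parts, so with N = 375 the expected counts are:
  red: 375 × 9/16 = 210.9375
  sandy: 375 × 6/16 = 140.625
  white: 375 × 1/16 = 23.4375
χ² = Σ (O − E)² / E
  red: (216 − 210.9375)² / 210.9375 = 0.1215
  sandy: (137 − 140.625)² / 140.625 = 0.0934
  white: (22 − 23.4375)² / 23.4375 = 0.0882
χ² = 0.1215 + 0.0934 + 0.0882 = 0.3031 ≈ 0.303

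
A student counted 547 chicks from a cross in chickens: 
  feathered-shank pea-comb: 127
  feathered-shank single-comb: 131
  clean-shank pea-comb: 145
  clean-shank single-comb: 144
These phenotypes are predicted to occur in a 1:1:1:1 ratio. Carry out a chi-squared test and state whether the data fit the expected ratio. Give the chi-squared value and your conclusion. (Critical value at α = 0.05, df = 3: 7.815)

Expected counts for N = 547 under a 1:1:1:1 ratio (total parts = 4):
  feathered-shank pea-comb: 547 × 1/4 = 136.75
  feathered-shank single-comb: 547 × 1/4 = 136.75
  clean-shank pea-comb: 547 × 1/4 = 136.75
  clean-shank single-comb: 547 × 1/4 = 136.75
χ² = Σ (O − E)² / E
  feathered-shank pea-comb: (127 − 136.75)² / 136.75 = 0.6952
  feathered-shank single-comb: (131 − 136.75)² / 136.75 = 0.2418
  clean-shank pea-comb: (145 − 136.75)² / 136.75 = 0.4977
  clean-shank single-comb: (144 − 136.75)² / 136.75 = 0.3844
χ² = 0.6952 + 0.2418 + 0.4977 + 0.3844 = 1.8191 ≈ 1.819
Degrees of freedom = 4 − 1 = 3; critical value at α = 0.05 is 7.815.
Since 1.819 < 7.815, we fail to reject the null hypothesis — the data are consistent with the 1:1:1:1 ratio.

1.819; consistent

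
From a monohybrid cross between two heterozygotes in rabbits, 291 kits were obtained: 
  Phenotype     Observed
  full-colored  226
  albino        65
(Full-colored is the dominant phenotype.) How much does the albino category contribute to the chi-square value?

For a monohybrid cross between heterozygotes with complete dominance, the expected phenotypic ratio is 3:1.
Total ratio parts = 4. Expected numbers out of 291:
  full-colored: 291 × 3/4 = 218.25
  albino: 291 × 1/4 = 72.75
Contribution of albino: (65 − 72.75)² / 72.75 = 0.8256

0.826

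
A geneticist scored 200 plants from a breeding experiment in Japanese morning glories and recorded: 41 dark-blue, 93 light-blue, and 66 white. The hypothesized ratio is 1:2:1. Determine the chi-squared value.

Under the 1:2:1 hypothesis (Σ ratio = 4, N = 200):
  dark-blue: 200 × 1/4 = 50
  light-blue: 200 × 2/4 = 100
  white: 200 × 1/4 = 50
χ² = Σ (O − E)² / E
  dark-blue: (41 − 50)² / 50 = 1.6200
  light-blue: (93 − 100)² / 100 = 0.4900
  white: (66 − 50)² / 50 = 5.1200
χ² = 1.6200 + 0.4900 + 5.1200 = 7.230

7.230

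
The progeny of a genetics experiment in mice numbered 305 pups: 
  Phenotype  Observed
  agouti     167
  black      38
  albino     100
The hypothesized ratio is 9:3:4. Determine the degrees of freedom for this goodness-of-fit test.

2

A goodness-of-fit test with 3 phenotype classes has df = 3 − 1 = 2.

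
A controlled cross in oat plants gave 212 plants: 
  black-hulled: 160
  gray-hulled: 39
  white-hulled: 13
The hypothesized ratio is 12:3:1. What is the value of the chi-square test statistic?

0.025

Under the 12:3:1 hypothesis (Σ ratio = 16, N = 212):
  black-hulled: 212 × 12/16 = 159
  gray-hulled: 212 × 3/16 = 39.75
  white-hulled: 212 × 1/16 = 13.25
χ² = Σ (O − E)² / E
  black-hulled: (160 − 159)² / 159 = 0.0063
  gray-hulled: (39 − 39.75)² / 39.75 = 0.0142
  white-hulled: (13 − 13.25)² / 13.25 = 0.0047
χ² = 0.0063 + 0.0142 + 0.0047 = 0.0252 ≈ 0.025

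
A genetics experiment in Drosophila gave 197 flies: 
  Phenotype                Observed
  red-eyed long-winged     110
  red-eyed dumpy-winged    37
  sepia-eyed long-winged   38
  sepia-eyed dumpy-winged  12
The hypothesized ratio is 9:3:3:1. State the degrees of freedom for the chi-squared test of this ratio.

A goodness-of-fit test with 4 phenotype classes has df = 4 − 1 = 3.

3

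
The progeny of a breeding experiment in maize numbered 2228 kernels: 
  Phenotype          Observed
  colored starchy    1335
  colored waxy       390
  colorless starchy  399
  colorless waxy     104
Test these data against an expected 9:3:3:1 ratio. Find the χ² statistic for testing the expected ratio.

Expected counts for N = 2228 under a 9:3:3:1 ratio (total parts = 16):
  colored starchy: 2228 × 9/16 = 1253.25
  colored waxy: 2228 × 3/16 = 417.75
  colorless starchy: 2228 × 3/16 = 417.75
  colorless waxy: 2228 × 1/16 = 139.25
χ² = Σ (O − E)² / E
  colored starchy: (1335 − 1253.25)² / 1253.25 = 5.3326
  colored waxy: (390 − 417.75)² / 417.75 = 1.8434
  colorless starchy: (399 − 417.75)² / 417.75 = 0.8416
  colorless waxy: (104 − 139.25)² / 139.25 = 8.9232
χ² = 5.3326 + 1.8434 + 0.8416 + 8.9232 = 16.9408 ≈ 16.941

16.941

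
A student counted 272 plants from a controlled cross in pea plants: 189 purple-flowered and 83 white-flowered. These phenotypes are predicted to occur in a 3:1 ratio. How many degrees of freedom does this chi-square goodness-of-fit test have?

A goodness-of-fit test with 2 phenotype classes has df = 2 − 1 = 1.

1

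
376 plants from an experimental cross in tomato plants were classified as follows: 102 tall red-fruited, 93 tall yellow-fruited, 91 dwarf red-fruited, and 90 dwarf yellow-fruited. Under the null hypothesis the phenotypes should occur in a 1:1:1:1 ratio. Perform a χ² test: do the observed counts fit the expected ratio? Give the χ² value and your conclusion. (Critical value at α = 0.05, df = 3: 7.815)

0.957; consistent

Under the 1:1:1:1 hypothesis (Σ ratio = 4, N = 376):
  tall red-fruited: 376 × 1/4 = 94
  tall yellow-fruited: 376 × 1/4 = 94
  dwarf red-fruited: 376 × 1/4 = 94
  dwarf yellow-fruited: 376 × 1/4 = 94
χ² = Σ (O − E)² / E
  tall red-fruited: (102 − 94)² / 94 = 0.6809
  tall yellow-fruited: (93 − 94)² / 94 = 0.0106
  dwarf red-fruited: (91 − 94)² / 94 = 0.0957
  dwarf yellow-fruited: (90 − 94)² / 94 = 0.1702
χ² = 0.6809 + 0.0106 + 0.0957 + 0.1702 = 0.9574 ≈ 0.957
Degrees of freedom = 4 − 1 = 3; critical value at α = 0.05 is 7.815.
Since 0.957 < 7.815, we fail to reject the null hypothesis — the data are consistent with the 1:1:1:1 ratio.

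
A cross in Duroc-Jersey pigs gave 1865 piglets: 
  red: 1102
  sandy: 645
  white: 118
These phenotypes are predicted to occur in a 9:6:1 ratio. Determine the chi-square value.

6.917

Expected counts for N = 1865 under a 9:6:1 ratio (total parts = 16):
  red: 1865 × 9/16 = 1049.0625
  sandy: 1865 × 6/16 = 699.375
  white: 1865 × 1/16 = 116.5625
χ² = Σ (O − E)² / E
  red: (1102 − 1049.0625)² / 1049.0625 = 2.6713
  sandy: (645 − 699.375)² / 699.375 = 4.2275
  white: (118 − 116.5625)² / 116.5625 = 0.0177
χ² = 2.6713 + 4.2275 + 0.0177 = 6.9165 ≈ 6.917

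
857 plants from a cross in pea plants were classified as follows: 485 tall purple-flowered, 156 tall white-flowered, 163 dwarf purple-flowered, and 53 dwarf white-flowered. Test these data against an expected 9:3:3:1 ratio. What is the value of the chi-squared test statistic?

Total ratio parts = 16. Expected numbers out of 857:
  tall purple-flowered: 857 × 9/16 = 482.0625
  tall white-flowered: 857 × 3/16 = 160.6875
  dwarf purple-flowered: 857 × 3/16 = 160.6875
  dwarf white-flowered: 857 × 1/16 = 53.5625
χ² = Σ (O − E)² / E
  tall purple-flowered: (485 − 482.0625)² / 482.0625 = 0.0179
  tall white-flowered: (156 − 160.6875)² / 160.6875 = 0.1367
  dwarf purple-flowered: (163 − 160.6875)² / 160.6875 = 0.0333
  dwarf white-flowered: (53 − 53.5625)² / 53.5625 = 0.0059
χ² = 0.0179 + 0.1367 + 0.0333 + 0.0059 = 0.1938 ≈ 0.194

0.194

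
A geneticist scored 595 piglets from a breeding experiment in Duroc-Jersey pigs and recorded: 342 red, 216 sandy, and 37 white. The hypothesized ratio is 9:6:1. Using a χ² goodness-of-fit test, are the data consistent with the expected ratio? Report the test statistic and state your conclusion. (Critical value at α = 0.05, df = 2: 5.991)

0.388; consistent

The 9:6:1 ratio has 16 parts, so with N = 595 the expected counts are:
  red: 595 × 9/16 = 334.6875
  sandy: 595 × 6/16 = 223.125
  white: 595 × 1/16 = 37.1875
χ² = Σ (O − E)² / E
  red: (342 − 334.6875)² / 334.6875 = 0.1598
  sandy: (216 − 223.125)² / 223.125 = 0.2275
  white: (37 − 37.1875)² / 37.1875 = 0.0009
χ² = 0.1598 + 0.2275 + 0.0009 = 0.3882 ≈ 0.388
Degrees of freedom = 3 − 1 = 2; critical value at α = 0.05 is 5.991.
Since 0.388 < 5.991, we fail to reject the null hypothesis — the data are consistent with the 9:6:1 ratio.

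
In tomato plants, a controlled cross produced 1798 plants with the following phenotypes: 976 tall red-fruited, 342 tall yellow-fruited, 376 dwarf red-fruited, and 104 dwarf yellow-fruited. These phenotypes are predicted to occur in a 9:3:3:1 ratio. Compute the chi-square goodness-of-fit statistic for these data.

6.415

Under the 9:3:3:1 hypothesis (Σ ratio = 16, N = 1798):
  tall red-fruited: 1798 × 9/16 = 1011.375
  tall yellow-fruited: 1798 × 3/16 = 337.125
  dwarf red-fruited: 1798 × 3/16 = 337.125
  dwarf yellow-fruited: 1798 × 1/16 = 112.375
χ² = Σ (O − E)² / E
  tall red-fruited: (976 − 1011.375)² / 1011.375 = 1.2373
  tall yellow-fruited: (342 − 337.125)² / 337.125 = 0.0705
  dwarf red-fruited: (376 − 337.125)² / 337.125 = 4.4828
  dwarf yellow-fruited: (104 − 112.375)² / 112.375 = 0.6242
χ² = 1.2373 + 0.0705 + 4.4828 + 0.6242 = 6.4148 ≈ 6.415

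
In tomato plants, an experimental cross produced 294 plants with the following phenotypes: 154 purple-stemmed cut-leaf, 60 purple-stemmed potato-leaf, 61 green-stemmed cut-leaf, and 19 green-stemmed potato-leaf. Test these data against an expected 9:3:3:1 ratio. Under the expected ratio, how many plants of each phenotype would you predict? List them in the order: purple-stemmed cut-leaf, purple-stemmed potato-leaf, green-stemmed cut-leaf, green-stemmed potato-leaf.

Expected counts for N = 294 under a 9:3:3:1 ratio (total parts = 16):
  purple-stemmed cut-leaf: 294 × 9/16 = 165.375
  purple-stemmed potato-leaf: 294 × 3/16 = 55.125
  green-stemmed cut-leaf: 294 × 3/16 = 55.125
  green-stemmed potato-leaf: 294 × 1/16 = 18.375

165.375, 55.125, 55.125, 18.375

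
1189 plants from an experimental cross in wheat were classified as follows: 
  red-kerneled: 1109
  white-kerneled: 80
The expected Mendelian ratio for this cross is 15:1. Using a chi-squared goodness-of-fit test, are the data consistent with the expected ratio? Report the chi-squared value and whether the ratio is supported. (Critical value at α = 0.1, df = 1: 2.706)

0.464; consistent

Under the 15:1 hypothesis (Σ ratio = 16, N = 1189):
  red-kerneled: 1189 × 15/16 = 1114.6875
  white-kerneled: 1189 × 1/16 = 74.3125
χ² = Σ (O − E)² / E
  red-kerneled: (1109 − 1114.6875)² / 1114.6875 = 0.0290
  white-kerneled: (80 − 74.3125)² / 74.3125 = 0.4353
χ² = 0.0290 + 0.4353 = 0.4643 ≈ 0.464
Degrees of freedom = 2 − 1 = 1; critical value at α = 0.1 is 2.706.
Since 0.464 < 2.706, we fail to reject the null hypothesis — the data are consistent with the 15:1 ratio.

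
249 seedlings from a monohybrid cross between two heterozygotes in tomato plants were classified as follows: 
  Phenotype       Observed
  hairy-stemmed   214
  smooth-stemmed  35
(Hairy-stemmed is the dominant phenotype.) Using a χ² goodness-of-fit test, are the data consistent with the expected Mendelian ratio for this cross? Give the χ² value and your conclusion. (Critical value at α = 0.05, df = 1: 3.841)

15.905; not consistent

For a monohybrid cross between heterozygotes with complete dominance, the expected phenotypic ratio is 3:1.
Under the 3:1 hypothesis (Σ ratio = 4, N = 249):
  hairy-stemmed: 249 × 3/4 = 186.75
  smooth-stemmed: 249 × 1/4 = 62.25
χ² = Σ (O − E)² / E
  hairy-stemmed: (214 − 186.75)² / 186.75 = 3.9762
  smooth-stemmed: (35 − 62.25)² / 62.25 = 11.9287
χ² = 3.9762 + 11.9287 = 15.9049 ≈ 15.905
Degrees of freedom = 2 − 1 = 1; critical value at α = 0.05 is 3.841.
Since 15.905 > 3.841, we reject the null hypothesis — the data do not fit the 3:1 ratio.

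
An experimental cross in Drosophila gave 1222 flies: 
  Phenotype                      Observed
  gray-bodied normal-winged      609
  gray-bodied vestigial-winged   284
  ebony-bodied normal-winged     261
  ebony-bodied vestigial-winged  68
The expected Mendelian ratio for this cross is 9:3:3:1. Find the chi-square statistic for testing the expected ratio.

Total ratio parts = 16. Expected numbers out of 1222:
  gray-bodied normal-winged: 1222 × 9/16 = 687.375
  gray-bodied vestigial-winged: 1222 × 3/16 = 229.125
  ebony-bodied normal-winged: 1222 × 3/16 = 229.125
  ebony-bodied vestigial-winged: 1222 × 1/16 = 76.375
χ² = Σ (O − E)² / E
  gray-bodied normal-winged: (609 − 687.375)² / 687.375 = 8.9364
  gray-bodied vestigial-winged: (284 − 229.125)² / 229.125 = 13.1425
  ebony-bodied normal-winged: (261 − 229.125)² / 229.125 = 4.4343
  ebony-bodied vestigial-winged: (68 − 76.375)² / 76.375 = 0.9184
χ² = 8.9364 + 13.1425 + 4.4343 + 0.9184 = 27.4316 ≈ 27.432

27.432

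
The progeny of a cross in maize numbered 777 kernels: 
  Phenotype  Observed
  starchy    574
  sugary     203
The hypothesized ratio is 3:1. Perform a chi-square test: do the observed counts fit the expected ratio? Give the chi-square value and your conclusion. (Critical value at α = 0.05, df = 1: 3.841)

0.526; consistent

Total ratio parts = 4. Expected numbers out of 777:
  starchy: 777 × 3/4 = 582.75
  sugary: 777 × 1/4 = 194.25
χ² = Σ (O − E)² / E
  starchy: (574 − 582.75)² / 582.75 = 0.1314
  sugary: (203 − 194.25)² / 194.25 = 0.3941
χ² = 0.1314 + 0.3941 = 0.5255 ≈ 0.526
Degrees of freedom = 2 − 1 = 1; critical value at α = 0.05 is 3.841.
Since 0.526 < 3.841, we fail to reject the null hypothesis — the data are consistent with the 3:1 ratio.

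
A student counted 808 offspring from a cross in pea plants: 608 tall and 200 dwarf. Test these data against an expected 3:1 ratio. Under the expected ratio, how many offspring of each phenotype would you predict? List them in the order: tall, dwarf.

606, 202

The 3:1 ratio has 4 parts, so with N = 808 the expected counts are:
  tall: 808 × 3/4 = 606
  dwarf: 808 × 1/4 = 202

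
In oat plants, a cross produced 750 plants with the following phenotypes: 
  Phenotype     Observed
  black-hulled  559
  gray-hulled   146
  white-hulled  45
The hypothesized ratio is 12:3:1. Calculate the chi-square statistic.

Total ratio parts = 16. Expected numbers out of 750:
  black-hulled: 750 × 12/16 = 562.5
  gray-hulled: 750 × 3/16 = 140.625
  white-hulled: 750 × 1/16 = 46.875
χ² = Σ (O − E)² / E
  black-hulled: (559 − 562.5)² / 562.5 = 0.0218
  gray-hulled: (146 − 140.625)² / 140.625 = 0.2054
  white-hulled: (45 − 46.875)² / 46.875 = 0.0750
χ² = 0.0218 + 0.2054 + 0.0750 = 0.3022 ≈ 0.302

0.302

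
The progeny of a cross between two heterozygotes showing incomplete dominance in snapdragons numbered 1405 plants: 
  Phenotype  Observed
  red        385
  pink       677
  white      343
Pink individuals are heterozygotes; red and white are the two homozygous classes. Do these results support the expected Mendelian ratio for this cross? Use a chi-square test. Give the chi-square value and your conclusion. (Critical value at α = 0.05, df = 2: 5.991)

4.362; consistent

With incomplete dominance, a heterozygote × heterozygote cross gives a 1:2:1 phenotypic ratio.
Under the 1:2:1 hypothesis (Σ ratio = 4, N = 1405):
  red: 1405 × 1/4 = 351.25
  pink: 1405 × 2/4 = 702.5
  white: 1405 × 1/4 = 351.25
χ² = Σ (O − E)² / E
  red: (385 − 351.25)² / 351.25 = 3.2429
  pink: (677 − 702.5)² / 702.5 = 0.9256
  white: (343 − 351.25)² / 351.25 = 0.1938
χ² = 3.2429 + 0.9256 + 0.1938 = 4.3623 ≈ 4.362
Degrees of freedom = 3 − 1 = 2; critical value at α = 0.05 is 5.991.
Since 4.362 < 5.991, we fail to reject the null hypothesis — the data are consistent with the 1:2:1 ratio.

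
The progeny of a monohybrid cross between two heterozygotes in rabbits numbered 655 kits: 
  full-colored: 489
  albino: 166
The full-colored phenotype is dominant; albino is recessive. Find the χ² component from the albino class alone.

0.031

For a monohybrid cross between heterozygotes with complete dominance, the expected phenotypic ratio is 3:1.
Expected counts for N = 655 under a 3:1 ratio (total parts = 4):
  full-colored: 655 × 3/4 = 491.25
  albino: 655 × 1/4 = 163.75
Contribution of albino: (166 − 163.75)² / 163.75 = 0.0309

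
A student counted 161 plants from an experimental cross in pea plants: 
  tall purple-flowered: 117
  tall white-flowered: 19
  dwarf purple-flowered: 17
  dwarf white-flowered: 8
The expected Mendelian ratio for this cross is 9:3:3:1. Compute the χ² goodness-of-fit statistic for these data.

18.048

Expected counts for N = 161 under a 9:3:3:1 ratio (total parts = 16):
  tall purple-flowered: 161 × 9/16 = 90.5625
  tall white-flowered: 161 × 3/16 = 30.1875
  dwarf purple-flowered: 161 × 3/16 = 30.1875
  dwarf white-flowered: 161 × 1/16 = 10.0625
χ² = Σ (O − E)² / E
  tall purple-flowered: (117 − 90.5625)² / 90.5625 = 7.7178
  tall white-flowered: (19 − 30.1875)² / 30.1875 = 4.1461
  dwarf purple-flowered: (17 − 30.1875)² / 30.1875 = 5.7610
  dwarf white-flowered: (8 − 10.0625)² / 10.0625 = 0.4227
χ² = 7.7178 + 4.1461 + 5.7610 + 0.4227 = 18.0476 ≈ 18.048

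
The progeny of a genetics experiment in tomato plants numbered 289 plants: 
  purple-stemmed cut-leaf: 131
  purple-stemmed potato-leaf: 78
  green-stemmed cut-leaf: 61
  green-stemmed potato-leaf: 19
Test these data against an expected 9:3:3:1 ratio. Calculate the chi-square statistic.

17.498

Under the 9:3:3:1 hypothesis (Σ ratio = 16, N = 289):
  purple-stemmed cut-leaf: 289 × 9/16 = 162.5625
  purple-stemmed potato-leaf: 289 × 3/16 = 54.1875
  green-stemmed cut-leaf: 289 × 3/16 = 54.1875
  green-stemmed potato-leaf: 289 × 1/16 = 18.0625
χ² = Σ (O − E)² / E
  purple-stemmed cut-leaf: (131 − 162.5625)² / 162.5625 = 6.1281
  purple-stemmed potato-leaf: (78 − 54.1875)² / 54.1875 = 10.4643
  green-stemmed cut-leaf: (61 − 54.1875)² / 54.1875 = 0.8565
  green-stemmed potato-leaf: (19 − 18.0625)² / 18.0625 = 0.0487
χ² = 6.1281 + 10.4643 + 0.8565 + 0.0487 = 17.4976 ≈ 17.498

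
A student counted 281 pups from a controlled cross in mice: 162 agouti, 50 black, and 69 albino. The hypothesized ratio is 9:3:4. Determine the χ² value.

0.257

Total ratio parts = 16. Expected numbers out of 281:
  agouti: 281 × 9/16 = 158.0625
  black: 281 × 3/16 = 52.6875
  albino: 281 × 4/16 = 70.25
χ² = Σ (O − E)² / E
  agouti: (162 − 158.0625)² / 158.0625 = 0.0981
  black: (50 − 52.6875)² / 52.6875 = 0.1371
  albino: (69 − 70.25)² / 70.25 = 0.0222
χ² = 0.0981 + 0.1371 + 0.0222 = 0.2574 ≈ 0.257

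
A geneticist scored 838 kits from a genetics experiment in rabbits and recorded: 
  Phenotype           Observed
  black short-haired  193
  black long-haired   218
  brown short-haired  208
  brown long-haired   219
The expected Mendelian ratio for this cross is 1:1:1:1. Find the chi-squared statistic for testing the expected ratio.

Under the 1:1:1:1 hypothesis (Σ ratio = 4, N = 838):
  black short-haired: 838 × 1/4 = 209.5
  black long-haired: 838 × 1/4 = 209.5
  brown short-haired: 838 × 1/4 = 209.5
  brown long-haired: 838 × 1/4 = 209.5
χ² = Σ (O − E)² / E
  black short-haired: (193 − 209.5)² / 209.5 = 1.2995
  black long-haired: (218 − 209.5)² / 209.5 = 0.3449
  brown short-haired: (208 − 209.5)² / 209.5 = 0.0107
  brown long-haired: (219 − 209.5)² / 209.5 = 0.4308
χ² = 1.2995 + 0.3449 + 0.0107 + 0.4308 = 2.0859 ≈ 2.086

2.086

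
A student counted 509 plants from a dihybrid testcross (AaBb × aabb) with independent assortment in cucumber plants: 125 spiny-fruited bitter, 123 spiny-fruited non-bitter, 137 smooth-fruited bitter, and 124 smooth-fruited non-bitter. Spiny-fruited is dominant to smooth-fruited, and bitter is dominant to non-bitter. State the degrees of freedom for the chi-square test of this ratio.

3

A dihybrid testcross with independent assortment gives a 1:1:1:1 ratio.
A goodness-of-fit test with 4 phenotype classes has df = 4 − 1 = 3.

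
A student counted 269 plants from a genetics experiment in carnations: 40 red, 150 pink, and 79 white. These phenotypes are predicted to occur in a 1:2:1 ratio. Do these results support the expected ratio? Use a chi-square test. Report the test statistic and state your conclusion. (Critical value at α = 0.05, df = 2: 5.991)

Total ratio parts = 4. Expected numbers out of 269:
  red: 269 × 1/4 = 67.25
  pink: 269 × 2/4 = 134.5
  white: 269 × 1/4 = 67.25
χ² = Σ (O − E)² / E
  red: (40 − 67.25)² / 67.25 = 11.0418
  pink: (150 − 134.5)² / 134.5 = 1.7862
  white: (79 − 67.25)² / 67.25 = 2.0530
χ² = 11.0418 + 1.7862 + 2.0530 = 14.881
Degrees of freedom = 3 − 1 = 2; critical value at α = 0.05 is 5.991.
Since 14.881 > 5.991, we reject the null hypothesis — the data do not fit the 1:2:1 ratio.

14.881; not consistent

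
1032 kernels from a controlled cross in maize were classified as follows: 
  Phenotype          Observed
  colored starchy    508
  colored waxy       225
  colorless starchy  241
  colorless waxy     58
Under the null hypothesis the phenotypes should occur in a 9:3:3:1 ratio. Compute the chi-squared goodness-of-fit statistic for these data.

Expected counts for N = 1032 under a 9:3:3:1 ratio (total parts = 16):
  colored starchy: 1032 × 9/16 = 580.5
  colored waxy: 1032 × 3/16 = 193.5
  colorless starchy: 1032 × 3/16 = 193.5
  colorless waxy: 1032 × 1/16 = 64.5
χ² = Σ (O − E)² / E
  colored starchy: (508 − 580.5)² / 580.5 = 9.0547
  colored waxy: (225 − 193.5)² / 193.5 = 5.1279
  colorless starchy: (241 − 193.5)² / 193.5 = 11.6602
  colorless waxy: (58 − 64.5)² / 64.5 = 0.6550
χ² = 9.0547 + 5.1279 + 11.6602 + 0.6550 = 26.4978 ≈ 26.498

26.498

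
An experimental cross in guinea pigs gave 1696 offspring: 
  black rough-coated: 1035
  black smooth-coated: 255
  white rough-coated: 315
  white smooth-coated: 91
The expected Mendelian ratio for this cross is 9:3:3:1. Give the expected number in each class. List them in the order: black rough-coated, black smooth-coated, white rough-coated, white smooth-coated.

954, 318, 318, 106

The 9:3:3:1 ratio has 16 parts, so with N = 1696 the expected counts are:
  black rough-coated: 1696 × 9/16 = 954
  black smooth-coated: 1696 × 3/16 = 318
  white rough-coated: 1696 × 3/16 = 318
  white smooth-coated: 1696 × 1/16 = 106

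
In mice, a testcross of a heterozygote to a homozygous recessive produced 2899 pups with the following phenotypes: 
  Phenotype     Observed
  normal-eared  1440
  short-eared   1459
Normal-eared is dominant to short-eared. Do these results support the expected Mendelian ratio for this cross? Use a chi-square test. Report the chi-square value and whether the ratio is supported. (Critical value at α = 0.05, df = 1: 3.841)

0.125; consistent

A testcross of a heterozygote (Aa × aa) gives a 1:1 phenotypic ratio.
Total ratio parts = 2. Expected numbers out of 2899:
  normal-eared: 2899 × 1/2 = 1449.5
  short-eared: 2899 × 1/2 = 1449.5
χ² = Σ (O − E)² / E
  normal-eared: (1440 − 1449.5)² / 1449.5 = 0.0623
  short-eared: (1459 − 1449.5)² / 1449.5 = 0.0623
χ² = 0.0623 + 0.0623 = 0.1246 ≈ 0.125
Degrees of freedom = 2 − 1 = 1; critical value at α = 0.05 is 3.841.
Since 0.125 < 3.841, we fail to reject the null hypothesis — the data are consistent with the 1:1 ratio.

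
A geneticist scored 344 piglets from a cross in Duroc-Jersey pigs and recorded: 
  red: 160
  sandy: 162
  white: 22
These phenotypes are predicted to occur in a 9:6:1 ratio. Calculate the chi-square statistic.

Total ratio parts = 16. Expected numbers out of 344:
  red: 344 × 9/16 = 193.5
  sandy: 344 × 6/16 = 129
  white: 344 × 1/16 = 21.5
χ² = Σ (O − E)² / E
  red: (160 − 193.5)² / 193.5 = 5.7997
  sandy: (162 − 129)² / 129 = 8.4419
  white: (22 − 21.5)² / 21.5 = 0.0116
χ² = 5.7997 + 8.4419 + 0.0116 = 14.2532 ≈ 14.253

14.253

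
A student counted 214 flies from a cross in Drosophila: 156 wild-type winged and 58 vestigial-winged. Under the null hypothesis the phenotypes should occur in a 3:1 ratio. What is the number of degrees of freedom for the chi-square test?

1

A goodness-of-fit test with 2 phenotype classes has df = 2 − 1 = 1.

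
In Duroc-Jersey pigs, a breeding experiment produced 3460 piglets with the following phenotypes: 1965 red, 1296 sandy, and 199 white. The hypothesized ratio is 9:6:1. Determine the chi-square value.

Total ratio parts = 16. Expected numbers out of 3460:
  red: 3460 × 9/16 = 1946.25
  sandy: 3460 × 6/16 = 1297.5
  white: 3460 × 1/16 = 216.25
χ² = Σ (O − E)² / E
  red: (1965 − 1946.25)² / 1946.25 = 0.1806
  sandy: (1296 − 1297.5)² / 1297.5 = 0.0017
  white: (199 − 216.25)² / 216.25 = 1.3760
χ² = 0.1806 + 0.0017 + 1.3760 = 1.5583 ≈ 1.558

1.558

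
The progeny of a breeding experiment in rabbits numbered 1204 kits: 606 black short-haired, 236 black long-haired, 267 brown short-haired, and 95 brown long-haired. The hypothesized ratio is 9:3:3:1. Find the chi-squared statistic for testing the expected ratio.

Expected counts for N = 1204 under a 9:3:3:1 ratio (total parts = 16):
  black short-haired: 1204 × 9/16 = 677.25
  black long-haired: 1204 × 3/16 = 225.75
  brown short-haired: 1204 × 3/16 = 225.75
  brown long-haired: 1204 × 1/16 = 75.25
χ² = Σ (O − E)² / E
  black short-haired: (606 − 677.25)² / 677.25 = 7.4958
  black long-haired: (236 − 225.75)² / 225.75 = 0.4654
  brown short-haired: (267 − 225.75)² / 225.75 = 7.5374
  brown long-haired: (95 − 75.25)² / 75.25 = 5.1836
χ² = 7.4958 + 0.4654 + 7.5374 + 5.1836 = 20.6822 ≈ 20.682

20.682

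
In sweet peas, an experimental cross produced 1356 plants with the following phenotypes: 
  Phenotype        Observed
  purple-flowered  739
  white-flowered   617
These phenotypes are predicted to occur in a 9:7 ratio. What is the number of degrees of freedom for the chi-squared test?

1

A goodness-of-fit test with 2 phenotype classes has df = 2 − 1 = 1.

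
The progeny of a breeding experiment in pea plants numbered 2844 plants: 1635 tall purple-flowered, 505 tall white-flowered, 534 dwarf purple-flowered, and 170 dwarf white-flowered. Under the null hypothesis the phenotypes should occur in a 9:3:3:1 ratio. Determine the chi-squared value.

Total ratio parts = 16. Expected numbers out of 2844:
  tall purple-flowered: 2844 × 9/16 = 1599.75
  tall white-flowered: 2844 × 3/16 = 533.25
  dwarf purple-flowered: 2844 × 3/16 = 533.25
  dwarf white-flowered: 2844 × 1/16 = 177.75
χ² = Σ (O − E)² / E
  tall purple-flowered: (1635 − 1599.75)² / 1599.75 = 0.7767
  tall white-flowered: (505 − 533.25)² / 533.25 = 1.4966
  dwarf purple-flowered: (534 − 533.25)² / 533.25 = 0.0011
  dwarf white-flowered: (170 − 177.75)² / 177.75 = 0.3379
χ² = 0.7767 + 1.4966 + 0.0011 + 0.3379 = 2.6123 ≈ 2.612

2.612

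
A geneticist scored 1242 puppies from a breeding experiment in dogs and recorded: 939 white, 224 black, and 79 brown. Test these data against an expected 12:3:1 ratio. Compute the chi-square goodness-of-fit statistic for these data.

0.423

The 12:3:1 ratio has 16 parts, so with N = 1242 the expected counts are:
  white: 1242 × 12/16 = 931.5
  black: 1242 × 3/16 = 232.875
  brown: 1242 × 1/16 = 77.625
χ² = Σ (O − E)² / E
  white: (939 − 931.5)² / 931.5 = 0.0604
  black: (224 − 232.875)² / 232.875 = 0.3382
  brown: (79 − 77.625)² / 77.625 = 0.0244
χ² = 0.0604 + 0.3382 + 0.0244 = 0.423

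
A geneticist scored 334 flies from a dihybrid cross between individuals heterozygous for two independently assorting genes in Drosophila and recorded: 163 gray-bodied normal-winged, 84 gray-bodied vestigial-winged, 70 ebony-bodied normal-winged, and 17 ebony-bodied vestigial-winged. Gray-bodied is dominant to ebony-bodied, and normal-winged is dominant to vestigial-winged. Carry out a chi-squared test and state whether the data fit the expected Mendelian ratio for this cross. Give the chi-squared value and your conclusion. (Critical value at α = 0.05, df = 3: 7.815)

12.177; not consistent

A dihybrid F₂ with independent assortment and complete dominance at both loci gives a 9:3:3:1 phenotypic ratio.
Expected counts for N = 334 under a 9:3:3:1 ratio (total parts = 16):
  gray-bodied normal-winged: 334 × 9/16 = 187.875
  gray-bodied vestigial-winged: 334 × 3/16 = 62.625
  ebony-bodied normal-winged: 334 × 3/16 = 62.625
  ebony-bodied vestigial-winged: 334 × 1/16 = 20.875
χ² = Σ (O − E)² / E
  gray-bodied normal-winged: (163 − 187.875)² / 187.875 = 3.2935
  gray-bodied vestigial-winged: (84 − 62.625)² / 62.625 = 7.2957
  ebony-bodied normal-winged: (70 − 62.625)² / 62.625 = 0.8685
  ebony-bodied vestigial-winged: (17 − 20.875)² / 20.875 = 0.7193
χ² = 3.2935 + 7.2957 + 0.8685 + 0.7193 = 12.177
Degrees of freedom = 4 − 1 = 3; critical value at α = 0.05 is 7.815.
Since 12.177 > 7.815, we reject the null hypothesis — the data do not fit the 9:3:3:1 ratio.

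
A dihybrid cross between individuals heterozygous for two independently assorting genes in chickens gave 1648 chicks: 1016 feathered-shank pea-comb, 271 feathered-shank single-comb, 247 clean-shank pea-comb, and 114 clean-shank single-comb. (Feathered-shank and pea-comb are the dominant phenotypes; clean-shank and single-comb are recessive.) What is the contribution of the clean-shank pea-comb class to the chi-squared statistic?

A dihybrid F₂ with independent assortment and complete dominance at both loci gives a 9:3:3:1 phenotypic ratio.
Under the 9:3:3:1 hypothesis (Σ ratio = 16, N = 1648):
  feathered-shank pea-comb: 1648 × 9/16 = 927
  feathered-shank single-comb: 1648 × 3/16 = 309
  clean-shank pea-comb: 1648 × 3/16 = 309
  clean-shank single-comb: 1648 × 1/16 = 103
Contribution of clean-shank pea-comb: (247 − 309)² / 309 = 12.4401

12.440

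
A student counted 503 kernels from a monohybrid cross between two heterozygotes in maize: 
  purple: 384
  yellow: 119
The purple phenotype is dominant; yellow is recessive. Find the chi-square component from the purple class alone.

0.121

For a monohybrid cross between heterozygotes with complete dominance, the expected phenotypic ratio is 3:1.
The 3:1 ratio has 4 parts, so with N = 503 the expected counts are:
  purple: 503 × 3/4 = 377.25
  yellow: 503 × 1/4 = 125.75
Contribution of purple: (384 − 377.25)² / 377.25 = 0.1208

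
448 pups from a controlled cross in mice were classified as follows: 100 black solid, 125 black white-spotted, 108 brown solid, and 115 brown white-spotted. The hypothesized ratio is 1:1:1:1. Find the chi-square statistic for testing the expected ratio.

3.018

Under the 1:1:1:1 hypothesis (Σ ratio = 4, N = 448):
  black solid: 448 × 1/4 = 112
  black white-spotted: 448 × 1/4 = 112
  brown solid: 448 × 1/4 = 112
  brown white-spotted: 448 × 1/4 = 112
χ² = Σ (O − E)² / E
  black solid: (100 − 112)² / 112 = 1.2857
  black white-spotted: (125 − 112)² / 112 = 1.5089
  brown solid: (108 − 112)² / 112 = 0.1429
  brown white-spotted: (115 − 112)² / 112 = 0.0804
χ² = 1.2857 + 1.5089 + 0.1429 + 0.0804 = 3.0179 ≈ 3.018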